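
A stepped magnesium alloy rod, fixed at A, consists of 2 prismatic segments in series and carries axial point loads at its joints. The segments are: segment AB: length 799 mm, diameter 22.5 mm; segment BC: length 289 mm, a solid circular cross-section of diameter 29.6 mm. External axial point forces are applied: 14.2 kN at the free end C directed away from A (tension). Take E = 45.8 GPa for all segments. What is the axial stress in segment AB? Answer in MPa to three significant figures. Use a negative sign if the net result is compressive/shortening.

Internal axial forces (sectioning from the free end, tension +): N_BC = 14.2 kN, N_AB = 14.2 kN.
A_AB = 397.6 mm².
σ_AB = N_AB/A_AB = 14200/397.6 = 35.71 MPa.

35.7 MPa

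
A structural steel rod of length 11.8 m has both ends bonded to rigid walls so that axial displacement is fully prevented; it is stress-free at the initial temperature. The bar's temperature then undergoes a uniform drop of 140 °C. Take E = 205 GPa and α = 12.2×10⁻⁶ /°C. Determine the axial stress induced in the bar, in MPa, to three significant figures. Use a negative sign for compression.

Free thermal expansion αLΔT = 12.2e-6 · 11800 · -140 = -20.15 mm.
The walls impose strain ε = −(-20.15)/11800 = 1.7080e-03; σ = Eε = 205000 · 1.7080e-03 = 350.1 MPa.

350 MPa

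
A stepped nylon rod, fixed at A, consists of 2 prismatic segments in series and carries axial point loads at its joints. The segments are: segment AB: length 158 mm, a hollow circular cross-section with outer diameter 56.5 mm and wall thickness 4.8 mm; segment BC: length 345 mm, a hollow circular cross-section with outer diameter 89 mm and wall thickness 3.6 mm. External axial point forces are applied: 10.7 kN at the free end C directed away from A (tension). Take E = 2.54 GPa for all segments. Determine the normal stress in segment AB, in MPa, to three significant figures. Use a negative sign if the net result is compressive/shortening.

13.7 MPa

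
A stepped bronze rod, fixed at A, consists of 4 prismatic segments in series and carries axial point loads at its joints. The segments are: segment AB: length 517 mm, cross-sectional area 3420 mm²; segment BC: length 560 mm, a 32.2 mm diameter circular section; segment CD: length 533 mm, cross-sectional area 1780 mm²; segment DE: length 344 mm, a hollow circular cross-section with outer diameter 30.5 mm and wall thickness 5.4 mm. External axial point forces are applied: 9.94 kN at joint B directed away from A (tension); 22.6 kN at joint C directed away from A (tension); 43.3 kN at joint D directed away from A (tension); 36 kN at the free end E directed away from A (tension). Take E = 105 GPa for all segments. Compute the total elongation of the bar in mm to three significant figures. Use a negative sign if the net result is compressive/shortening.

1.33 mm

Internal axial forces (sectioning from the free end, tension +): N_DE = 36 kN, N_CD = 79.3 kN, N_BC = 101.9 kN, N_AB = 111.8 kN.
A_BC = 814.3 mm².
A_DE = 425.8 mm².
δ_AB = 111800·517/(3420·105000) = 0.161 mm
δ_BC = 101900·560/(814.3·105000) = 0.6674 mm
δ_CD = 79300·533/(1780·105000) = 0.2261 mm
δ_DE = 36000·344/(425.8·105000) = 0.277 mm
δ = Σδ_i = 1.332 mm.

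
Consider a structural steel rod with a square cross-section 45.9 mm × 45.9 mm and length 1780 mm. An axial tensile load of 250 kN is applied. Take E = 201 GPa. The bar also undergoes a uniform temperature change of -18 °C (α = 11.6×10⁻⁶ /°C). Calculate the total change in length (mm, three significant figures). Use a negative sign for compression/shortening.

A = 2107 mm².
δ_mech = NL/(AE) = 250000·1780/(2107·201000) = 1.051 mm.
δ_thermal = αLΔT = 11.6e-6·1780·-18 = -0.3717 mm.
δ = δ_mech + δ_thermal = 0.6792 mm.

0.679 mm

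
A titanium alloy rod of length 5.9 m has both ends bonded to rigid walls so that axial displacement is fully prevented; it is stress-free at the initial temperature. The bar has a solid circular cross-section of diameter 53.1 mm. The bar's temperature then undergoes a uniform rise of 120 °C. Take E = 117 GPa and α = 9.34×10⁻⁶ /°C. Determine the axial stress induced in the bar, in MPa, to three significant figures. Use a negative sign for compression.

-131 MPa

Free thermal expansion αLΔT = 9.34e-6 · 5900 · 120 = 6.613 mm.
The walls impose strain ε = −(6.613)/5900 = -1.1208e-03; σ = Eε = 117000 · -1.1208e-03 = -131.1 MPa.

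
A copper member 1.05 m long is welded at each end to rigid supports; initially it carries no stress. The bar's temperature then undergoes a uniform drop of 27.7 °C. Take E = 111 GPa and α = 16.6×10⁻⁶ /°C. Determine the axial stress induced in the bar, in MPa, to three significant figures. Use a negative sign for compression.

51.0 MPa

Free thermal expansion αLΔT = 16.6e-6 · 1050 · -27.7 = -0.4828 mm.
The walls impose strain ε = −(-0.4828)/1050 = 4.5982e-04; σ = Eε = 111000 · 4.5982e-04 = 51.04 MPa.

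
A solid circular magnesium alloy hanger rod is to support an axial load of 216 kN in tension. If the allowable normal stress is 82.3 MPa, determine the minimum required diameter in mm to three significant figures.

Required area A ≥ P/σ_allow = 216000/82.3 = 2625 mm².
For a solid circular section, d ≥ √(4A/π) = 57.81 mm.

57.8 mm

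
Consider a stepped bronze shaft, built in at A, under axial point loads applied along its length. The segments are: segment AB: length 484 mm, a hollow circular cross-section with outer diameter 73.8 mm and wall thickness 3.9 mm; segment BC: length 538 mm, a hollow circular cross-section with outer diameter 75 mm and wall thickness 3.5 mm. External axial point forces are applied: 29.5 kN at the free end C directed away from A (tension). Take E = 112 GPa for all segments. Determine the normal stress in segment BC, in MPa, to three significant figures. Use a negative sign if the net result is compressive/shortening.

Internal axial forces (sectioning from the free end, tension +): N_BC = 29.5 kN, N_AB = 29.5 kN.
A_BC = 786.2 mm².
σ_BC = N_BC/A_BC = 29500/786.2 = 37.52 MPa.

37.5 MPa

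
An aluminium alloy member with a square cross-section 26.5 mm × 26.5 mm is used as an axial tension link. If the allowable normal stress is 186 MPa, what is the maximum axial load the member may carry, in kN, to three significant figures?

A = 702.2 mm².
P_max = σ_allow · A = 186 · 702.2 = 130600 N = 130.6 kN.

131 kN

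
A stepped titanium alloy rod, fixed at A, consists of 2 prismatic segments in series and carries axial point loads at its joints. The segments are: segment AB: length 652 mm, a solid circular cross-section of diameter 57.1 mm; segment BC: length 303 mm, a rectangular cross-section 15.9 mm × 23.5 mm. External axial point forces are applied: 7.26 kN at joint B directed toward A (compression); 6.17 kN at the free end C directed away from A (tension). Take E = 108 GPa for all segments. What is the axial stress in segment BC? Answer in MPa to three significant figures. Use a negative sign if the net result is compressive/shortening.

Internal axial forces (sectioning from the free end, tension +): N_BC = 6.17 kN, N_AB = -1.09 kN.
A_BC = 373.7 mm².
σ_BC = N_BC/A_BC = 6170/373.7 = 16.51 MPa.

16.5 MPa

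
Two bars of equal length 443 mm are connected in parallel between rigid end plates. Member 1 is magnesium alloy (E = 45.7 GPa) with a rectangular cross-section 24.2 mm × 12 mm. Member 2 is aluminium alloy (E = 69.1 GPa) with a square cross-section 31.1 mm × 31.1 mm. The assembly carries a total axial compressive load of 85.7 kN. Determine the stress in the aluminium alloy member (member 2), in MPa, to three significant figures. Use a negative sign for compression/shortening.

A_1 = 290.4 mm².
A_2 = 967.2 mm².
Equal strain + equilibrium ⇒ each member carries load in proportion to AE: A₁E₁ = 13270000 N, A₂E₂ = 66830000 N, ΣAE = 80110000 N.
σ₂ = P·E₂/ΣAE = -85700·69100/80110000 = -73.93 MPa.

-73.9 MPa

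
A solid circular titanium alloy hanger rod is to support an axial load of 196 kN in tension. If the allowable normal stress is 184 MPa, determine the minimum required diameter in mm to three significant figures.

36.8 mm

Required area A ≥ P/σ_allow = 196000/184 = 1065 mm².
For a solid circular section, d ≥ √(4A/π) = 36.83 mm.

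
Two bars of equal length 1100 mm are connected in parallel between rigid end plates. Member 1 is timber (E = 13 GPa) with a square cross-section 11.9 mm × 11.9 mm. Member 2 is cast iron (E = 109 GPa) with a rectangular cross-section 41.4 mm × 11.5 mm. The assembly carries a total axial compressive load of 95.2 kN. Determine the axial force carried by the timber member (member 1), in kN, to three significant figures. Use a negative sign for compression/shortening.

-3.26 kN

A_1 = 141.6 mm².
A_2 = 476.1 mm².
Equal strain + equilibrium ⇒ each member carries load in proportion to AE: A₁E₁ = 1841000 N, A₂E₂ = 51890000 N, ΣAE = 53740000 N.
F₁ = P·A₁E₁/ΣAE = -95200·1841000/53740000 = -3261 N.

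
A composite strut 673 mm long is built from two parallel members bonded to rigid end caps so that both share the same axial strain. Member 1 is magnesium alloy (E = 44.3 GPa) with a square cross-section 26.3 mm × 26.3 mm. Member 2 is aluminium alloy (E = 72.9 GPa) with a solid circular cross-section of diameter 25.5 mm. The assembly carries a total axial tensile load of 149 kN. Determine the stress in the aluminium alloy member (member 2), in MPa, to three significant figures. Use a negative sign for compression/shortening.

A_1 = 691.7 mm².
A_2 = 510.7 mm².
Equal strain + equilibrium ⇒ each member carries load in proportion to AE: A₁E₁ = 30640000 N, A₂E₂ = 37230000 N, ΣAE = 67870000 N.
σ₂ = P·E₂/ΣAE = 149000·72900/67870000 = 160 MPa.

160 MPa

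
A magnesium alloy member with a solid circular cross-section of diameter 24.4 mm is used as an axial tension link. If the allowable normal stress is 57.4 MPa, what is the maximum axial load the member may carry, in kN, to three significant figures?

A = 467.6 mm².
P_max = σ_allow · A = 57.4 · 467.6 = 26840 N = 26.84 kN.

26.8 kN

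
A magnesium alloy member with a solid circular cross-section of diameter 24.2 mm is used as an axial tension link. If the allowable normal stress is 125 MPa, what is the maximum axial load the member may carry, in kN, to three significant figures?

A = 460 mm².
P_max = σ_allow · A = 125 · 460 = 57500 N = 57.5 kN.

57.5 kN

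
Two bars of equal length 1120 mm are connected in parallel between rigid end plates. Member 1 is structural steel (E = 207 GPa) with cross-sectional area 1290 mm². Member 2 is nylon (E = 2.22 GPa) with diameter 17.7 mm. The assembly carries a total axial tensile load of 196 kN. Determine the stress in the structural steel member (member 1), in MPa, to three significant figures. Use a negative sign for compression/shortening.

A_2 = 246.1 mm².
Equal strain + equilibrium ⇒ each member carries load in proportion to AE: A₁E₁ = 267000000 N, A₂E₂ = 546200 N, ΣAE = 267600000 N.
σ₁ = P·E₁/ΣAE = 196000·207000/267600000 = 151.6 MPa.

152 MPa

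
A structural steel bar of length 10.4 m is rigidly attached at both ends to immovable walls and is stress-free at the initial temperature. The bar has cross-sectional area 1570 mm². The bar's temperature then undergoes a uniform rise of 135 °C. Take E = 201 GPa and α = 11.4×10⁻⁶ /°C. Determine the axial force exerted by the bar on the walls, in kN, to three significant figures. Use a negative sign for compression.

-486 kN

Free thermal expansion αLΔT = 11.4e-6 · 10400 · 135 = 16.01 mm.
The walls impose strain ε = −(16.01)/10400 = -1.5390e-03; σ = Eε = 201000 · -1.5390e-03 = -309.3 MPa.
Wall reaction R = σ·A = -309.3·1570 = -485700 N = -485.7 kN.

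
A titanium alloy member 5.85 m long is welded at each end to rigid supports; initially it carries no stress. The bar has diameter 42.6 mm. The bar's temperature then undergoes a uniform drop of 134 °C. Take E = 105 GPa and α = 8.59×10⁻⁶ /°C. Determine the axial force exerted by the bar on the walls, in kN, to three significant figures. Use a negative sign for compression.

172 kN

Free thermal expansion αLΔT = 8.59e-6 · 5850 · -134 = -6.734 mm.
The walls impose strain ε = −(-6.734)/5850 = 1.1511e-03; σ = Eε = 105000 · 1.1511e-03 = 120.9 MPa.
Wall reaction R = σ·A = 120.9·1425 = 172300 N = 172.3 kN.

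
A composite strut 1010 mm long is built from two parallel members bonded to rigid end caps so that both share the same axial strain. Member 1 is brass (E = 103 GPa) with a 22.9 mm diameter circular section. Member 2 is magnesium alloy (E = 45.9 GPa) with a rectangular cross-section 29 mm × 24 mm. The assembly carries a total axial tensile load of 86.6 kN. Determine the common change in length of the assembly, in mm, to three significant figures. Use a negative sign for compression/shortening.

A_1 = 411.9 mm².
A_2 = 696 mm².
Equal strain + equilibrium ⇒ each member carries load in proportion to AE: A₁E₁ = 42420000 N, A₂E₂ = 31950000 N, ΣAE = 74370000 N.
δ = PL/ΣAE = 86600·1010/74370000 = 1.176 mm.

1.18 mm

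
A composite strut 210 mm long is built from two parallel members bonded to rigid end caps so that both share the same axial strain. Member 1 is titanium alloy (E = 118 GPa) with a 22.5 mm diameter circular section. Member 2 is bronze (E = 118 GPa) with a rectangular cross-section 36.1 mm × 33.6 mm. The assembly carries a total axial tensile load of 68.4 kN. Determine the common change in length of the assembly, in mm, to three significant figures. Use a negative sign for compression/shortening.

0.0756 mm

A_1 = 397.6 mm².
A_2 = 1213 mm².
Equal strain + equilibrium ⇒ each member carries load in proportion to AE: A₁E₁ = 46920000 N, A₂E₂ = 143100000 N, ΣAE = 190000000 N.
δ = PL/ΣAE = 68400·210/190000000 = 0.07558 mm.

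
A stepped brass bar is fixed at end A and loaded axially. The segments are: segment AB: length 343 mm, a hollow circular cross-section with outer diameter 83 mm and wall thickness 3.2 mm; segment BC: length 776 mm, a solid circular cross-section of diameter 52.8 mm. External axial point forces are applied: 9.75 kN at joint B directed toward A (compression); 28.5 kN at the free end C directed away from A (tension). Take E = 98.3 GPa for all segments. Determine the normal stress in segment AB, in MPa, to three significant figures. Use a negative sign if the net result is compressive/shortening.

23.4 MPa

Internal axial forces (sectioning from the free end, tension +): N_BC = 28.5 kN, N_AB = 18.75 kN.
A_AB = 802.2 mm².
σ_AB = N_AB/A_AB = 18750/802.2 = 23.37 MPa.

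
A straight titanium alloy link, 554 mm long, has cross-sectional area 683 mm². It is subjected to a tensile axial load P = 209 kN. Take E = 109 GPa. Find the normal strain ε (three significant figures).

0.00281

σ = N/A = 306 MPa; ε = σ/E = 306/109000 = 2.807e-03.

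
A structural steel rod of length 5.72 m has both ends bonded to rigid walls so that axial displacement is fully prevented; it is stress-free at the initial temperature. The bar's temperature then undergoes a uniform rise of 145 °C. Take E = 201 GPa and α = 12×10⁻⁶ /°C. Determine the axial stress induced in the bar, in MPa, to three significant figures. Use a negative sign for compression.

-350 MPa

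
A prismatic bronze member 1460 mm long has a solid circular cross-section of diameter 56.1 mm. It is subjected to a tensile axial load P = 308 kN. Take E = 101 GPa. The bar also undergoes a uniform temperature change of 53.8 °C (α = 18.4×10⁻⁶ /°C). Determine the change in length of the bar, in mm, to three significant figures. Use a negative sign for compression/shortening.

3.25 mm

A = 2472 mm².
δ_mech = NL/(AE) = 308000·1460/(2472·101000) = 1.801 mm.
δ_thermal = αLΔT = 18.4e-6·1460·53.8 = 1.445 mm.
δ = δ_mech + δ_thermal = 3.247 mm.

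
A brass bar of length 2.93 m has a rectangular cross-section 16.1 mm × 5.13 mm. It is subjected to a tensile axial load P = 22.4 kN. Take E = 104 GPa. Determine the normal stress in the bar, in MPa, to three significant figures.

271 MPa

A = 82.59 mm².
σ = N/A = 22400/82.59 = 271.2 MPa.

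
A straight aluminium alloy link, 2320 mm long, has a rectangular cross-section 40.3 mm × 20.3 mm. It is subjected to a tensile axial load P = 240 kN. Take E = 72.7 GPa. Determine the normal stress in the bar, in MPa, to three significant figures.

293 MPa

A = 818.1 mm².
σ = N/A = 240000/818.1 = 293.4 MPa.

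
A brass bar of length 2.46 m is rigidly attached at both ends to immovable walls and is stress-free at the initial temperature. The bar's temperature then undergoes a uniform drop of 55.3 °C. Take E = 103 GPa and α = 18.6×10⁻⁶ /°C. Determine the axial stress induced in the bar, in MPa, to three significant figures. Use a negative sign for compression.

106 MPa

Free thermal expansion αLΔT = 18.6e-6 · 2460 · -55.3 = -2.53 mm.
The walls impose strain ε = −(-2.53)/2460 = 1.0286e-03; σ = Eε = 103000 · 1.0286e-03 = 105.9 MPa.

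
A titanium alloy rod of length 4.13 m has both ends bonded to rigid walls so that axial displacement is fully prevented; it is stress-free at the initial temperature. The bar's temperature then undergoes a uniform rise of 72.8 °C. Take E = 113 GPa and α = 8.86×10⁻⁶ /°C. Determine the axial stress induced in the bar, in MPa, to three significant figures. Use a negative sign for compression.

-72.9 MPa

Free thermal expansion αLΔT = 8.86e-6 · 4130 · 72.8 = 2.664 mm.
The walls impose strain ε = −(2.664)/4130 = -6.4501e-04; σ = Eε = 113000 · -6.4501e-04 = -72.89 MPa.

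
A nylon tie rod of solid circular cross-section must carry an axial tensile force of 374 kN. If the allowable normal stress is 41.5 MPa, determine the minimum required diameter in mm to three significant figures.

107 mm

Required area A ≥ P/σ_allow = 374000/41.5 = 9012 mm².
For a solid circular section, d ≥ √(4A/π) = 107.1 mm.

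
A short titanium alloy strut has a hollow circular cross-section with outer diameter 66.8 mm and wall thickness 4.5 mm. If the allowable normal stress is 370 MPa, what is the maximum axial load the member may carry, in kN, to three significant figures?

326 kN

A = 880.7 mm².
P_max = σ_allow · A = 370 · 880.7 = 325900 N = 325.9 kN.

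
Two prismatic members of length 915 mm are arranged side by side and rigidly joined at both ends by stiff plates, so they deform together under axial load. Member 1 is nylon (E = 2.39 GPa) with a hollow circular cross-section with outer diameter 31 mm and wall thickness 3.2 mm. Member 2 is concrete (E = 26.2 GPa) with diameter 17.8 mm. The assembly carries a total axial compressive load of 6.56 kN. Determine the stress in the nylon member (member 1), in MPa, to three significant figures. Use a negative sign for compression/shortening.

-2.18 MPa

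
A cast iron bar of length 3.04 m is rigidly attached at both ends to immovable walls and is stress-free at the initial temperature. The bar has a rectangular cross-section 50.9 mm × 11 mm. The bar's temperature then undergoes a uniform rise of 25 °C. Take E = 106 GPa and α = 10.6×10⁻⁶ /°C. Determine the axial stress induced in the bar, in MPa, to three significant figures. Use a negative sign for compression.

-28.1 MPa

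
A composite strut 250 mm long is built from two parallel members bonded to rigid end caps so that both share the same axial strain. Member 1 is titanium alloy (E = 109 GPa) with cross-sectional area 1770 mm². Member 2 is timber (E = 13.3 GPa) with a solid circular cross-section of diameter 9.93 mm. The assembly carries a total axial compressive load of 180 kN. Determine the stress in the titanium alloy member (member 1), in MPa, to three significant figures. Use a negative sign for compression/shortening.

A_2 = 77.44 mm².
Equal strain + equilibrium ⇒ each member carries load in proportion to AE: A₁E₁ = 192900000 N, A₂E₂ = 1030000 N, ΣAE = 194000000 N.
σ₁ = P·E₁/ΣAE = -180000·109000/194000000 = -101.2 MPa.

-101 MPa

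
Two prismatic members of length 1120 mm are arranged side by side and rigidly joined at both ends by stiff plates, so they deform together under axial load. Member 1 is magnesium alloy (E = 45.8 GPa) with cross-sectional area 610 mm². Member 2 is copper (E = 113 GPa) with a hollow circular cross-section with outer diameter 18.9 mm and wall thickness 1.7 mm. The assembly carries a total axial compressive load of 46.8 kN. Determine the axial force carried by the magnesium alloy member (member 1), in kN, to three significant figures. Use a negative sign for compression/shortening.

-34.1 kN

A_2 = 91.86 mm².
Equal strain + equilibrium ⇒ each member carries load in proportion to AE: A₁E₁ = 27940000 N, A₂E₂ = 10380000 N, ΣAE = 38320000 N.
F₁ = P·A₁E₁/ΣAE = -46800·27940000/38320000 = -34120 N.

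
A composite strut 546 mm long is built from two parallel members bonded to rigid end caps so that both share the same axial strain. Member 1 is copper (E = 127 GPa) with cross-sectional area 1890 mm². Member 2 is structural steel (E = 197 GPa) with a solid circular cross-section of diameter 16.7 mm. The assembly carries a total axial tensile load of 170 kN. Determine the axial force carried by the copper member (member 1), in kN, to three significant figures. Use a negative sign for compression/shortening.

144 kN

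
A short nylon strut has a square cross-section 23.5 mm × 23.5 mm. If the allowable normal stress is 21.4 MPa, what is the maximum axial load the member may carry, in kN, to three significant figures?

11.8 kN

A = 552.2 mm².
P_max = σ_allow · A = 21.4 · 552.2 = 11820 N = 11.82 kN.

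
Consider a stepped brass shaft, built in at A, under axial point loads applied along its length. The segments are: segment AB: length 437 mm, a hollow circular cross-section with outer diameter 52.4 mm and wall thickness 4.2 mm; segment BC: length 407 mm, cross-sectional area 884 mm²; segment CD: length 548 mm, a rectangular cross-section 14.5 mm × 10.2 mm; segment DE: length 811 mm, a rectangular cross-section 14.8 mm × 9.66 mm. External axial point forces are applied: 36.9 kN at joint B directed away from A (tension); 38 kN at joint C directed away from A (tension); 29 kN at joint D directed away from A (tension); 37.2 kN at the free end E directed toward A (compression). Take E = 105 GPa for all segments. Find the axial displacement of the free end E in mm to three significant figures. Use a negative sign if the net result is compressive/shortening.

-1.73 mm

Internal axial forces (sectioning from the free end, tension +): N_DE = -37.2 kN, N_CD = -8.2 kN, N_BC = 29.8 kN, N_AB = 66.7 kN.
A_AB = 636 mm².
A_CD = 147.9 mm².
A_DE = 143 mm².
δ_AB = 66700·437/(636·105000) = 0.4365 mm
δ_BC = 29800·407/(884·105000) = 0.1307 mm
δ_CD = -8200·548/(147.9·105000) = -0.2894 mm
δ_DE = -37200·811/(143·105000) = -2.01 mm
δ = Σδ_i = -1.732 mm.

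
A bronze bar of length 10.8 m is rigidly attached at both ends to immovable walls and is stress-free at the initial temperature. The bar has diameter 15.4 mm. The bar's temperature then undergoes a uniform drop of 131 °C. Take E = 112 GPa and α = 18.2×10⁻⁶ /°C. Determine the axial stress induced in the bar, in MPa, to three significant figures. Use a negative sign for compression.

Free thermal expansion αLΔT = 18.2e-6 · 10800 · -131 = -25.75 mm.
The walls impose strain ε = −(-25.75)/10800 = 2.3842e-03; σ = Eε = 112000 · 2.3842e-03 = 267 MPa.

267 MPa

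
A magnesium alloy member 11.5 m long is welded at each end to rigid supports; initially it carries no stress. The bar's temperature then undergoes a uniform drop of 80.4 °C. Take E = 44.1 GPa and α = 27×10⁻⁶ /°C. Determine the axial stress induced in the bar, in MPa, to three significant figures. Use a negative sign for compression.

Free thermal expansion αLΔT = 27e-6 · 11500 · -80.4 = -24.96 mm.
The walls impose strain ε = −(-24.96)/11500 = 2.1708e-03; σ = Eε = 44100 · 2.1708e-03 = 95.73 MPa.

95.7 MPa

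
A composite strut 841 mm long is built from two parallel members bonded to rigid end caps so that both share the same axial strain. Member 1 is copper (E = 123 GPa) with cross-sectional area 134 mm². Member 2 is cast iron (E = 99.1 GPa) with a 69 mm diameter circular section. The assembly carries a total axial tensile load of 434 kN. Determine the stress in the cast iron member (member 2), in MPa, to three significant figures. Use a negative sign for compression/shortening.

A_2 = 3739 mm².
Equal strain + equilibrium ⇒ each member carries load in proportion to AE: A₁E₁ = 16480000 N, A₂E₂ = 370600000 N, ΣAE = 387000000 N.
σ₂ = P·E₂/ΣAE = 434000·99100/387000000 = 111.1 MPa.

111 MPa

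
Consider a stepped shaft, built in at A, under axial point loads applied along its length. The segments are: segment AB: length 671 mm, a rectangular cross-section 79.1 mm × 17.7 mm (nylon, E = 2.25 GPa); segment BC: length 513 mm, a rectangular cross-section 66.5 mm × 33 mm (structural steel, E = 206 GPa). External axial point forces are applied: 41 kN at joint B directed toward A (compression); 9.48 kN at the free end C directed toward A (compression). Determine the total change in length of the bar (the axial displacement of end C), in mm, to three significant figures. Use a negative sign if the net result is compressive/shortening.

-10.8 mm

Internal axial forces (sectioning from the free end, tension +): N_BC = -9.48 kN, N_AB = -50.48 kN.
A_AB = 1400 mm².
A_BC = 2194 mm².
δ_AB = -50480·671/(1400·2250) = -10.75 mm
δ_BC = -9480·513/(2194·206000) = -0.01076 mm
δ = Σδ_i = -10.76 mm.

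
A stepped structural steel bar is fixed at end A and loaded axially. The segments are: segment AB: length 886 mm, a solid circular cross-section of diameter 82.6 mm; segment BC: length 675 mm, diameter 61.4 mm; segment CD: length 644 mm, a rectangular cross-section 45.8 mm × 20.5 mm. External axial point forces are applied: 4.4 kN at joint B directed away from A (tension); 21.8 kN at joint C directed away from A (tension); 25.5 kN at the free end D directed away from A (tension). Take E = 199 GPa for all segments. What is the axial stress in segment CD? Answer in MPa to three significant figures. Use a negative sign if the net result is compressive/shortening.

27.2 MPa

Internal axial forces (sectioning from the free end, tension +): N_CD = 25.5 kN, N_BC = 47.3 kN, N_AB = 51.7 kN.
A_CD = 938.9 mm².
σ_CD = N_CD/A_CD = 25500/938.9 = 27.16 MPa.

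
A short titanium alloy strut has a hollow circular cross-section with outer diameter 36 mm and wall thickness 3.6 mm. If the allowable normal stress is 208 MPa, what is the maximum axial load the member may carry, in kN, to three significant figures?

A = 366.4 mm².
P_max = σ_allow · A = 208 · 366.4 = 76220 N = 76.22 kN.

76.2 kN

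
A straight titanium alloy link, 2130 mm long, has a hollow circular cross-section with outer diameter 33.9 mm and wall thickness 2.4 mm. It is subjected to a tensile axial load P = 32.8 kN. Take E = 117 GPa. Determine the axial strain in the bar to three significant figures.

0.00118

A = 237.5 mm².
σ = N/A = 138.1 MPa; ε = σ/E = 138.1/117000 = 1.180e-03.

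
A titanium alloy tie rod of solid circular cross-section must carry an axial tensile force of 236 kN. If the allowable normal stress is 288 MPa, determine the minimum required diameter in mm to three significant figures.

32.3 mm

Required area A ≥ P/σ_allow = 236000/288 = 819.4 mm².
For a solid circular section, d ≥ √(4A/π) = 32.3 mm.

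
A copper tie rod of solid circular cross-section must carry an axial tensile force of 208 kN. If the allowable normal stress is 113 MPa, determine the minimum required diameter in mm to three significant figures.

Required area A ≥ P/σ_allow = 208000/113 = 1841 mm².
For a solid circular section, d ≥ √(4A/π) = 48.41 mm.

48.4 mm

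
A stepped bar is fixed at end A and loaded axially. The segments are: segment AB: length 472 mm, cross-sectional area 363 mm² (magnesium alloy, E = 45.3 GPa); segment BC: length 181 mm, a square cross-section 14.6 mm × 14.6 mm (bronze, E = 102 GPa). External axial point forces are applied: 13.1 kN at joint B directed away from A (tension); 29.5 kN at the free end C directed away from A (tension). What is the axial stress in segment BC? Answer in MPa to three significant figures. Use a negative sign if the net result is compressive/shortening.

138 MPa

Internal axial forces (sectioning from the free end, tension +): N_BC = 29.5 kN, N_AB = 42.6 kN.
A_BC = 213.2 mm².
σ_BC = N_BC/A_BC = 29500/213.2 = 138.4 MPa.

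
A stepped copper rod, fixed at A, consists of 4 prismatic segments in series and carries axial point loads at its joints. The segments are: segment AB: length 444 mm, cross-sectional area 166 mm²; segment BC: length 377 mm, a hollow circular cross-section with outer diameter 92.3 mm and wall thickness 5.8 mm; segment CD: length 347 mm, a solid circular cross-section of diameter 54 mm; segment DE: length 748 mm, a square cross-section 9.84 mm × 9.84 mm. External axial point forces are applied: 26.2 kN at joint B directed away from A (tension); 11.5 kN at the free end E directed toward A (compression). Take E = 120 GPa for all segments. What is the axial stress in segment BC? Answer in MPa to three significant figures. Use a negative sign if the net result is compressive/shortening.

-7.30 MPa

Internal axial forces (sectioning from the free end, tension +): N_DE = -11.5 kN, N_CD = -11.5 kN, N_BC = -11.5 kN, N_AB = 14.7 kN.
A_BC = 1576 mm².
σ_BC = N_BC/A_BC = -11500/1576 = -7.296 MPa.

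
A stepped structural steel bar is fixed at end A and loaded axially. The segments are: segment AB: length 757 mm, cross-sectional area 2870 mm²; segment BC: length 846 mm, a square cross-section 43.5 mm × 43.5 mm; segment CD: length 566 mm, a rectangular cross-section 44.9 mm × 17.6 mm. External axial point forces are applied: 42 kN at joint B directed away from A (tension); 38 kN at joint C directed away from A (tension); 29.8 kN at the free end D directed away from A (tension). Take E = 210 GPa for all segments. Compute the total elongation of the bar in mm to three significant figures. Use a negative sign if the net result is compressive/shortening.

Internal axial forces (sectioning from the free end, tension +): N_CD = 29.8 kN, N_BC = 67.8 kN, N_AB = 109.8 kN.
A_BC = 1892 mm².
A_CD = 790.2 mm².
δ_AB = 109800·757/(2870·210000) = 0.1379 mm
δ_BC = 67800·846/(1892·210000) = 0.1443 mm
δ_CD = 29800·566/(790.2·210000) = 0.1016 mm
δ = Σδ_i = 0.3839 mm.

0.384 mm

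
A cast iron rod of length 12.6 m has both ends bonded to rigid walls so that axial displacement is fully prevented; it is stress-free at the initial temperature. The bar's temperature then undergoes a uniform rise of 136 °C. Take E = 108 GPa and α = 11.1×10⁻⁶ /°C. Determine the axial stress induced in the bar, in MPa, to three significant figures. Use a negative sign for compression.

-163 MPa

Free thermal expansion αLΔT = 11.1e-6 · 12600 · 136 = 19.02 mm.
The walls impose strain ε = −(19.02)/12600 = -1.5096e-03; σ = Eε = 108000 · -1.5096e-03 = -163 MPa.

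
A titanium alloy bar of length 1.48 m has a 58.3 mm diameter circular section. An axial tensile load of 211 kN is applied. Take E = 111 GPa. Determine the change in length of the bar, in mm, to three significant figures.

1.05 mm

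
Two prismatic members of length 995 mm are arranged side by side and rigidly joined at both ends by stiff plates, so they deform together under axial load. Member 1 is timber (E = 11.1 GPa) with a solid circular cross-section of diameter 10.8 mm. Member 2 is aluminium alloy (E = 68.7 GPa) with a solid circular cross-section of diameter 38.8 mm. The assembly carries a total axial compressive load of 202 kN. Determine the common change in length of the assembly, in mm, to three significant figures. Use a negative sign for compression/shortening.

-2.44 mm

A_1 = 91.61 mm².
A_2 = 1182 mm².
Equal strain + equilibrium ⇒ each member carries load in proportion to AE: A₁E₁ = 1017000 N, A₂E₂ = 81230000 N, ΣAE = 82250000 N.
δ = PL/ΣAE = -202000·995/82250000 = -2.444 mm.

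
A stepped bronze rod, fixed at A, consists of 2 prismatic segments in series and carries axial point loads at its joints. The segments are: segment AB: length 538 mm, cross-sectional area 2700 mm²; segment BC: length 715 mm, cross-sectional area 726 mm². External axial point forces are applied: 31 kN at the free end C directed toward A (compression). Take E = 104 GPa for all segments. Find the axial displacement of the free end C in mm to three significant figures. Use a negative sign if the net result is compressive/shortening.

Internal axial forces (sectioning from the free end, tension +): N_BC = -31 kN, N_AB = -31 kN.
δ_AB = -31000·538/(2700·104000) = -0.05939 mm
δ_BC = -31000·715/(726·104000) = -0.2936 mm
δ = Σδ_i = -0.353 mm.

-0.353 mm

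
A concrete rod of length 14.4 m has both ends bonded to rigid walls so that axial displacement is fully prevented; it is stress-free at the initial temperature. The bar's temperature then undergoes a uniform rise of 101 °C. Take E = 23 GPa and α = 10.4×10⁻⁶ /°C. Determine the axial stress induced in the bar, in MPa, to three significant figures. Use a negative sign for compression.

-24.2 MPa

Free thermal expansion αLΔT = 10.4e-6 · 14400 · 101 = 15.13 mm.
The walls impose strain ε = −(15.13)/14400 = -1.0504e-03; σ = Eε = 23000 · -1.0504e-03 = -24.16 MPa.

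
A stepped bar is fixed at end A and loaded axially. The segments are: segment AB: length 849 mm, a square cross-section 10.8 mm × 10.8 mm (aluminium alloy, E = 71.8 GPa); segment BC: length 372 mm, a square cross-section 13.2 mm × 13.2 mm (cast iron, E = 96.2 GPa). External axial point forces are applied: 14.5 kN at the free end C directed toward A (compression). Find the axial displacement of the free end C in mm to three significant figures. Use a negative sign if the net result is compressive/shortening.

-1.79 mm

Internal axial forces (sectioning from the free end, tension +): N_BC = -14.5 kN, N_AB = -14.5 kN.
A_AB = 116.6 mm².
A_BC = 174.2 mm².
δ_AB = -14500·849/(116.6·71800) = -1.47 mm
δ_BC = -14500·372/(174.2·96200) = -0.3218 mm
δ = Σδ_i = -1.792 mm.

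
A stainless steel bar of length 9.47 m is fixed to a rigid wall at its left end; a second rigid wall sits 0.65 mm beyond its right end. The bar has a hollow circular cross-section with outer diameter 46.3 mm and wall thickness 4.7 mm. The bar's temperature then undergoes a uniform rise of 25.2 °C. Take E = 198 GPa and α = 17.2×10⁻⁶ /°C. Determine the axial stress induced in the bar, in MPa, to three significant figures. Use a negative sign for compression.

-72.2 MPa

Free thermal expansion αLΔT = 17.2e-6 · 9470 · 25.2 = 4.105 mm.
The walls engage after the gap closes; constrained expansion = 4.105 − 0.65 = 3.455 mm.
The walls impose strain ε = −(3.455)/9470 = -3.6480e-04; σ = Eε = 198000 · -3.6480e-04 = -72.23 MPa.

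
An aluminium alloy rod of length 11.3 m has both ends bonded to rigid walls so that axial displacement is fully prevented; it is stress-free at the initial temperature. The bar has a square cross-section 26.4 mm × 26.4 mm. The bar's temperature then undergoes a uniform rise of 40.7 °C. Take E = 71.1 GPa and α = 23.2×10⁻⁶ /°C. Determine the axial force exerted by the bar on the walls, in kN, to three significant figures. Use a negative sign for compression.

-46.8 kN

Free thermal expansion αLΔT = 23.2e-6 · 11300 · 40.7 = 10.67 mm.
The walls impose strain ε = −(10.67)/11300 = -9.4424e-04; σ = Eε = 71100 · -9.4424e-04 = -67.14 MPa.
Wall reaction R = σ·A = -67.14·697 = -46790 N = -46.79 kN.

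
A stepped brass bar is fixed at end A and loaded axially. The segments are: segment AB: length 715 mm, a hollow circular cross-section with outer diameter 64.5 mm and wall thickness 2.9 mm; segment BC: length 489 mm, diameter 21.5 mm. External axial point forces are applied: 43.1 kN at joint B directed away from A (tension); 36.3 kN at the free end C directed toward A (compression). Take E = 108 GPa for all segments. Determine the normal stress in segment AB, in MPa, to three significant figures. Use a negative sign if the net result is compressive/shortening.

12.1 MPa

Internal axial forces (sectioning from the free end, tension +): N_BC = -36.3 kN, N_AB = 6.8 kN.
A_AB = 561.2 mm².
σ_AB = N_AB/A_AB = 6800/561.2 = 12.12 MPa.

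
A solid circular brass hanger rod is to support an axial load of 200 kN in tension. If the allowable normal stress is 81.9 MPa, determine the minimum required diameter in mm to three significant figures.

Required area A ≥ P/σ_allow = 200000/81.9 = 2442 mm².
For a solid circular section, d ≥ √(4A/π) = 55.76 mm.

55.8 mm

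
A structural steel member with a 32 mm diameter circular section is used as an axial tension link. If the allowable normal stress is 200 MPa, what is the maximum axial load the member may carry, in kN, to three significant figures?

161 kN

A = 804.2 mm².
P_max = σ_allow · A = 200 · 804.2 = 160800 N = 160.8 kN.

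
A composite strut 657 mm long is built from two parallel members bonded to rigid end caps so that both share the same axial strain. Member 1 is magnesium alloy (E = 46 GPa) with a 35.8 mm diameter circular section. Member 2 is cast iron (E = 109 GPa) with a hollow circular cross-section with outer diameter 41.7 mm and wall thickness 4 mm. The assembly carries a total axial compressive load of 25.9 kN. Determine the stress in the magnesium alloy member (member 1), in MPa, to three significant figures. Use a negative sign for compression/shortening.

-12.2 MPa

A_1 = 1007 mm².
A_2 = 473.8 mm².
Equal strain + equilibrium ⇒ each member carries load in proportion to AE: A₁E₁ = 46300000 N, A₂E₂ = 51640000 N, ΣAE = 97940000 N.
σ₁ = P·E₁/ΣAE = -25900·46000/97940000 = -12.16 MPa.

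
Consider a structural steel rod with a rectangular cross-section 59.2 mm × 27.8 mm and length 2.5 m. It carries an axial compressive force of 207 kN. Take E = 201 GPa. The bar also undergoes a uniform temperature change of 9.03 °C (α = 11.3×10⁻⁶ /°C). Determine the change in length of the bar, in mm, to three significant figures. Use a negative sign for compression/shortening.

-1.31 mm

A = 1646 mm².
δ_mech = NL/(AE) = -207000·2500/(1646·201000) = -1.564 mm.
δ_thermal = αLΔT = 11.3e-6·2500·9.03 = 0.2551 mm.
δ = δ_mech + δ_thermal = -1.309 mm.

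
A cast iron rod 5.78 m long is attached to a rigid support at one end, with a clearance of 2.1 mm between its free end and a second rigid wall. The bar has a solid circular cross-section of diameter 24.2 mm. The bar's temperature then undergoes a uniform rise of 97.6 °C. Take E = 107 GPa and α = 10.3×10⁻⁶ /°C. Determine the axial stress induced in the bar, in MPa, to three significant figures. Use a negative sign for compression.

Free thermal expansion αLΔT = 10.3e-6 · 5780 · 97.6 = 5.811 mm.
The walls engage after the gap closes; constrained expansion = 5.811 − 2.1 = 3.711 mm.
The walls impose strain ε = −(3.711)/5780 = -6.4196e-04; σ = Eε = 107000 · -6.4196e-04 = -68.69 MPa.

-68.7 MPa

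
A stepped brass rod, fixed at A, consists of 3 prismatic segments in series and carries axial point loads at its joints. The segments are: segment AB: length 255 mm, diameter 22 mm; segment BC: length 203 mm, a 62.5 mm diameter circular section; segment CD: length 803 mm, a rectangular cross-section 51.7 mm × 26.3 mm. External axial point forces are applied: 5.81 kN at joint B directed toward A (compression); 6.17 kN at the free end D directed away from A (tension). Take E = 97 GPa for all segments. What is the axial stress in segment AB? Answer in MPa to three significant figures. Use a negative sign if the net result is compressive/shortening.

Internal axial forces (sectioning from the free end, tension +): N_CD = 6.17 kN, N_BC = 6.17 kN, N_AB = 0.36 kN.
A_AB = 380.1 mm².
σ_AB = N_AB/A_AB = 360/380.1 = 0.947 MPa.

0.947 MPa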